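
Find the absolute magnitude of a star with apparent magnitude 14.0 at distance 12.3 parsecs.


M = m - 5*log10(d) + 5 = 14.0 - 5*log10(12.3) + 5 = 13.5505

13.5505


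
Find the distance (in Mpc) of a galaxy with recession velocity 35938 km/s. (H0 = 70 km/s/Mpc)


d = v / H0 = 35938 / 70 = 513.4

513.4 Mpc


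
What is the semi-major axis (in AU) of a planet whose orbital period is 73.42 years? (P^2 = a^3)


a = P^(2/3) = 73.42^(2/3) = 17.5338

17.5338 AU


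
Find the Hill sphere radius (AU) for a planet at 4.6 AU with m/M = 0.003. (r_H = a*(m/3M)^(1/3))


r_H = a * (m/3M)^(1/3) = 4.6 * (0.003/3)^(1/3) = 0.46

0.46 AU


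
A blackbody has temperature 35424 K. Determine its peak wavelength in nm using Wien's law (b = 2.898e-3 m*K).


lam_max = b / T = 2.898e-3 / 35424 = 8.181e-08 m = 81.8089 nm

81.8089 nm


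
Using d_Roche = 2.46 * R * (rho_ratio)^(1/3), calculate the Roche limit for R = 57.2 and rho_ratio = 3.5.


d_Roche = 2.46 * 57.2 * 3.5^(1/3) = 213.6423

213.6423


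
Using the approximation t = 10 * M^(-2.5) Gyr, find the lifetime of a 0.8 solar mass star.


t = 10 * M^(-2.5) = 10 * 0.8^(-2.5) = 17.4693

17.4693 Gyr


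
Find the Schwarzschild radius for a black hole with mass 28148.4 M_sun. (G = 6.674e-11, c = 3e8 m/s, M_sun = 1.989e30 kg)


M = 28148.4 * 1.989e30 kg = 5.59871676e+34 kg. rs = 2GM/c^2 = 2 * 6.674e-11 * 5.59871676e+34 / (3e8)^2 = 8.304e+07

8.304e+07 m


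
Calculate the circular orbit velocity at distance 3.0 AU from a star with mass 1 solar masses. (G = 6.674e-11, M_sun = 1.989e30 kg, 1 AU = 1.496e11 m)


v = sqrt(GM/r) = sqrt(6.674e-11 * 1.989e+30 / 4.488e+11) = 17198.2425

17198.2425 m/s


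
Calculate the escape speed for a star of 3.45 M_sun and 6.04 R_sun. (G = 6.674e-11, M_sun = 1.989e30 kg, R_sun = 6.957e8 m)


M = 3.45 * 1.989e30 kg = 6.86205e+30 kg; R = 6.04 * 6.957e8 m = 4.202028e+09 m. v_esc = sqrt(2GM/R) = sqrt(2 * 6.674e-11 * 6.86205e+30 / 4.202028e+09) = 466880.3192

466880.3192 m/s


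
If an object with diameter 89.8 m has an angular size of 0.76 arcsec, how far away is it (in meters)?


D = size / theta_rad, theta_rad = 0.76 * pi/(180*3600) = 3.685e-06, D = 2.437e+07

2.437e+07 m


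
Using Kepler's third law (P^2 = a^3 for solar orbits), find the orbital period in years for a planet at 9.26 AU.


P = a^(3/2) = 9.26^1.5 = 28.1784

28.1784 years


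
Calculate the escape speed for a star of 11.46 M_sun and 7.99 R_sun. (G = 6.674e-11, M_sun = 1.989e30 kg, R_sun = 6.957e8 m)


M = 11.46 * 1.989e30 kg = 2.279394e+31 kg; R = 7.99 * 6.957e8 m = 5.558643e+09 m. v_esc = sqrt(2GM/R) = sqrt(2 * 6.674e-11 * 2.279394e+31 / 5.558643e+09) = 739832.5044

739832.5044 m/s


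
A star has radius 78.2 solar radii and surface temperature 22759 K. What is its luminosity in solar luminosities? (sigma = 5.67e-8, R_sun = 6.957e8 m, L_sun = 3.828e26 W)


R = 78.2 * 6.957e8 m = 5.440374e+10 m. L = 4*pi*R^2*sigma*T^4 = 4*pi*(5.440374e+10)^2 * 5.67e-8 * 22759^4 = 5.658002553e+32 W. L/L_sun = 5.658002553e+32 / 3.828e26 = 1.478e+06

1.478e+06 L_sun


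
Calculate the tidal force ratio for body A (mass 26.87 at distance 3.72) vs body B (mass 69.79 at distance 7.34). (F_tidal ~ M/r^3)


Ratio = (M1/r1^3) / (M2/r2^3) = (26.87/3.72^3) / (69.79/7.34^3) = 2.9576

2.9576


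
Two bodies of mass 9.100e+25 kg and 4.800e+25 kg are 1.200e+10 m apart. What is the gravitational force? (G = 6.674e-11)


F = G*m1*m2/r^2 = 6.674e-11 * 9.100e+25 * 4.800e+25 / (1.200e+10)^2 = 6.674e-11 * 4.368e+51 / 1.440e+20 = 2.024e+21

2.024e+21 N


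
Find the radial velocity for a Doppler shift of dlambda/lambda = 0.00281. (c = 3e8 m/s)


v = (dlambda/lambda) * c = 0.00281 * 3e8 = 843000.0

843000.0 m/s


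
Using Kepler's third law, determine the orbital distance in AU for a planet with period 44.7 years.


a = P^(2/3) = 44.7^(2/3) = 12.5952

12.5952 AU


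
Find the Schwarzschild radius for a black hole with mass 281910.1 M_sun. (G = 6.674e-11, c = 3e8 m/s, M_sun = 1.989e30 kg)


M = 281910.1 * 1.989e30 kg = 5.607191889e+35 kg. rs = 2GM/c^2 = 2 * 6.674e-11 * 5.607191889e+35 / (3e8)^2 = 8.316e+08

8.316e+08 m


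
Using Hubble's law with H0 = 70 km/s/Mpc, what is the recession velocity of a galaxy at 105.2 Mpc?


v = H0 * d = 70 * 105.2 = 7364.0

7364.0 km/s


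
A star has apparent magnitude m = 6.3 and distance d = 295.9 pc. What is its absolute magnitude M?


M = m - 5*log10(d) + 5 = 6.3 - 5*log10(295.9) + 5 = -1.0557

-1.0557


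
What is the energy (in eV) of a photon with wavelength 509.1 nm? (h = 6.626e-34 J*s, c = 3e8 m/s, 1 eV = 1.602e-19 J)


E = hc/lambda = 6.626e-34 * 3e8 / 5.091e-07 = 3.905e-19 J = 2.4373 eV

2.4373 eV


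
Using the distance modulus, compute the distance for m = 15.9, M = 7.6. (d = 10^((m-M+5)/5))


d = 10^((m - M + 5)/5) = 10^((15.9 - 7.6 + 5)/5) = 457.0882

457.0882 pc


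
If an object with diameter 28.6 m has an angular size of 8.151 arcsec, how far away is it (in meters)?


D = size / theta_rad, theta_rad = 8.151 * pi/(180*3600) = 3.952e-05, D = 723736.1623

723736.1623 m


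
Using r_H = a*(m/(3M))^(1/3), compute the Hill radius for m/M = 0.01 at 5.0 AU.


r_H = a * (m/3M)^(1/3) = 5.0 * (0.01/3)^(1/3) = 0.7469

0.7469 AU


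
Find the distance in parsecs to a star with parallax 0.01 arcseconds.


d = 1/p = 1/0.01 = 100.0

100.0 pc


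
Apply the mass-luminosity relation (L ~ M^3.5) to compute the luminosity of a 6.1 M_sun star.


L/L_sun = (M/M_sun)^3.5 = 6.1^3.5 = 560.6017

560.6017 L_sun


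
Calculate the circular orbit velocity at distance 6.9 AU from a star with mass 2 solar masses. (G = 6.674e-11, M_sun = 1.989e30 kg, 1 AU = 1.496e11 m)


v = sqrt(GM/r) = sqrt(6.674e-11 * 3.978e+30 / 1.032e+12) = 16037.4438

16037.4438 m/s


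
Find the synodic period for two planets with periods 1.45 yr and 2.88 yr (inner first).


1/P_syn = |1/P1 - 1/P2| = |1/1.45 - 1/2.88| => P_syn = 2.9203

2.9203 years


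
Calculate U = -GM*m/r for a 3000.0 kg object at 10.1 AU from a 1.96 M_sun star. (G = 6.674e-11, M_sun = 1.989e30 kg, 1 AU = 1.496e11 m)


M = 1.96 * 1.989e30 kg = 3.89844e+30 kg; r = 10.1 AU * 1.496e11 m/AU = 1.51096e+12 m. U = -GM*m/r = -(6.674e-11 * 3.89844e+30 * 3000.0) / 1.51096e+12 = -5.166e+11

-5.166e+11 J


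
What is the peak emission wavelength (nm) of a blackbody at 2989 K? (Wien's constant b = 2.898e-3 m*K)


lam_max = b / T = 2.898e-3 / 2989 = 9.696e-07 m = 969.555 nm

969.555 nm


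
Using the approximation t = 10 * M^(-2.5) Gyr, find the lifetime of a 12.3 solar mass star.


t = 10 * M^(-2.5) = 10 * 12.3^(-2.5) = 0.0188

0.0188 Gyr


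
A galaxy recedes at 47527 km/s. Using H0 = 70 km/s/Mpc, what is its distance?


d = v / H0 = 47527 / 70 = 678.9571

678.9571 Mpc


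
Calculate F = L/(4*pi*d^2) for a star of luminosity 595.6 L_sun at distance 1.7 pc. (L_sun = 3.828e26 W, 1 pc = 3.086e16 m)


F = L / (4*pi*d^2) = 2.280e+29 / (4*pi*(5.246e+16)^2) = 6.592e-06

6.592e-06 W/m^2


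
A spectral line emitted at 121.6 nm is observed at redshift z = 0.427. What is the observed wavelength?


lam_obs = lam_emit * (1 + z) = 121.6 * (1 + 0.427) = 173.5232

173.5232 nm


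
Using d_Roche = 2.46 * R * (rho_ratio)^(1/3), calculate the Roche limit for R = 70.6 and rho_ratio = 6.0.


d_Roche = 2.46 * 70.6 * 6.0^(1/3) = 315.5902

315.5902


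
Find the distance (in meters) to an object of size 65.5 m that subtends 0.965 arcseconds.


D = size / theta_rad, theta_rad = 0.965 * pi/(180*3600) = 4.678e-06, D = 1.400e+07

1.400e+07 m


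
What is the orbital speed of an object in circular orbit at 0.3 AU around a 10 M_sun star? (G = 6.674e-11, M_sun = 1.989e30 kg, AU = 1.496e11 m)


v = sqrt(GM/r) = sqrt(6.674e-11 * 1.989e+31 / 4.488e+10) = 171982.4251

171982.4251 m/s


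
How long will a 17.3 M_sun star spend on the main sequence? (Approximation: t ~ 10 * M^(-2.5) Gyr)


t = 10 * M^(-2.5) = 10 * 17.3^(-2.5) = 0.008

0.008 Gyr


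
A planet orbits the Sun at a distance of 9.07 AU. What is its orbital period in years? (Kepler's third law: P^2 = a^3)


P = a^(3/2) = 9.07^1.5 = 27.3156

27.3156 years


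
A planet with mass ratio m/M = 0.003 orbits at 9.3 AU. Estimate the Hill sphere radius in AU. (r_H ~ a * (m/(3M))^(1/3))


r_H = a * (m/3M)^(1/3) = 9.3 * (0.003/3)^(1/3) = 0.93

0.93 AU


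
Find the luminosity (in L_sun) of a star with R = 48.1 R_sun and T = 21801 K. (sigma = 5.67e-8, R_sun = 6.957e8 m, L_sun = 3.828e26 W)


R = 48.1 * 6.957e8 m = 3.346317e+10 m. L = 4*pi*R^2*sigma*T^4 = 4*pi*(3.346317e+10)^2 * 5.67e-8 * 21801^4 = 1.802323486e+32 W. L/L_sun = 1.802323486e+32 / 3.828e26 = 470826.407

470826.407 L_sun


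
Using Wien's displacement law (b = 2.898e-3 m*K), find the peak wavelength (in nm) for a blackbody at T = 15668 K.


lam_max = b / T = 2.898e-3 / 15668 = 1.850e-07 m = 184.963 nm

184.963 nm


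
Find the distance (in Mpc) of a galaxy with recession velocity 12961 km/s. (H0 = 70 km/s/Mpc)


d = v / H0 = 12961 / 70 = 185.1571

185.1571 Mpc


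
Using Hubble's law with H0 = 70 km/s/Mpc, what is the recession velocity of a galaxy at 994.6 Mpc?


v = H0 * d = 70 * 994.6 = 69622.0

69622.0 km/s


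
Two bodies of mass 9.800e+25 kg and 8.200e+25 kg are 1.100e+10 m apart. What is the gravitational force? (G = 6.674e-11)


F = G*m1*m2/r^2 = 6.674e-11 * 9.800e+25 * 8.200e+25 / (1.100e+10)^2 = 6.674e-11 * 8.036e+51 / 1.210e+20 = 4.432e+21

4.432e+21 N


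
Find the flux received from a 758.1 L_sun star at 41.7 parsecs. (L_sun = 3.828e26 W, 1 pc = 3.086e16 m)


F = L / (4*pi*d^2) = 2.902e+29 / (4*pi*(1.287e+18)^2) = 1.395e-08

1.395e-08 W/m^2


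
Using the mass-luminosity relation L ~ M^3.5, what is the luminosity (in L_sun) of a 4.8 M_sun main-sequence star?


L/L_sun = (M/M_sun)^3.5 = 4.8^3.5 = 242.2949

242.2949 L_sun


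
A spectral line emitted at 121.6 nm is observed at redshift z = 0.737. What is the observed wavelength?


lam_obs = lam_emit * (1 + z) = 121.6 * (1 + 0.737) = 211.2192

211.2192 nm


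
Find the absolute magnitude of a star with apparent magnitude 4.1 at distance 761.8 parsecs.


M = m - 5*log10(d) + 5 = 4.1 - 5*log10(761.8) + 5 = -5.3092

-5.3092


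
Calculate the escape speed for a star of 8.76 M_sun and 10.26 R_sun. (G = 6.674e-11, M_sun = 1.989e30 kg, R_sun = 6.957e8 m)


M = 8.76 * 1.989e30 kg = 1.742364e+31 kg; R = 10.26 * 6.957e8 m = 7.137882e+09 m. v_esc = sqrt(2GM/R) = sqrt(2 * 6.674e-11 * 1.742364e+31 / 7.137882e+09) = 570811.6938

570811.6938 m/s


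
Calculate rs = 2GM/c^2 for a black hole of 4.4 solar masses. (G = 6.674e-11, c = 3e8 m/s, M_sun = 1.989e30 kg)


M = 4.4 * 1.989e30 kg = 8.7516e+30 kg. rs = 2GM/c^2 = 2 * 6.674e-11 * 8.7516e+30 / (3e8)^2 = 12979.5952

12979.5952 m


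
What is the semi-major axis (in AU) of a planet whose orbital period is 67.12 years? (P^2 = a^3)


a = P^(2/3) = 67.12^(2/3) = 16.5159

16.5159 AU


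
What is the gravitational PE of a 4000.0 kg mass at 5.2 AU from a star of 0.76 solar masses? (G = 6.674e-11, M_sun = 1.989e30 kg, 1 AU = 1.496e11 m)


M = 0.76 * 1.989e30 kg = 1.51164e+30 kg; r = 5.2 AU * 1.496e11 m/AU = 7.7792e+11 m. U = -GM*m/r = -(6.674e-11 * 1.51164e+30 * 4000.0) / 7.7792e+11 = -5.188e+11

-5.188e+11 J


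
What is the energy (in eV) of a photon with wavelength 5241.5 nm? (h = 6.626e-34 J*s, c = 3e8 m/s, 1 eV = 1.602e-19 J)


E = hc/lambda = 6.626e-34 * 3e8 / 5.242e-06 = 3.792e-20 J = 0.2367 eV

0.2367 eV


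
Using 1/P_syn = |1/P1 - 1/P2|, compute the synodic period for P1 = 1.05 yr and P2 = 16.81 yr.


1/P_syn = |1/P1 - 1/P2| = |1/1.05 - 1/16.81| => P_syn = 1.12

1.12 years


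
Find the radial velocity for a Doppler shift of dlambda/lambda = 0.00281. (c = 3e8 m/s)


v = (dlambda/lambda) * c = 0.00281 * 3e8 = 843000.0

843000.0 m/s


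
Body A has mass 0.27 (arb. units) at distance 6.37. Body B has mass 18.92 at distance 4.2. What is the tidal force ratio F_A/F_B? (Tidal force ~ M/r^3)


Ratio = (M1/r1^3) / (M2/r2^3) = (0.27/6.37^3) / (18.92/4.2^3) = 0.0041

0.0041


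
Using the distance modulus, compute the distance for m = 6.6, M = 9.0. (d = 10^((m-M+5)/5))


d = 10^((m - M + 5)/5) = 10^((6.6 - 9.0 + 5)/5) = 3.3113

3.3113 pc


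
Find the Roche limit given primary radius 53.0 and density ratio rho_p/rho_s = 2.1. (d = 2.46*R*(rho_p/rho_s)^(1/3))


d_Roche = 2.46 * 53.0 * 2.1^(1/3) = 166.9619

166.9619


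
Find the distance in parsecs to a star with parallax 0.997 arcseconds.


d = 1/p = 1/0.997 = 1.003

1.003 pc


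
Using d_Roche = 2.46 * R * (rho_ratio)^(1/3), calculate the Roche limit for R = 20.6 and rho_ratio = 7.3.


d_Roche = 2.46 * 20.6 * 7.3^(1/3) = 98.3052

98.3052


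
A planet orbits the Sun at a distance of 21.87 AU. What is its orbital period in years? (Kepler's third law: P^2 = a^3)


P = a^(3/2) = 21.87^1.5 = 102.2759

102.2759 years


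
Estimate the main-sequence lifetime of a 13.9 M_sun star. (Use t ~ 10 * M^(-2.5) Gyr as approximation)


t = 10 * M^(-2.5) = 10 * 13.9^(-2.5) = 0.0139

0.0139 Gyr


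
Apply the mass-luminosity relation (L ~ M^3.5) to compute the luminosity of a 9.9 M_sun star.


L/L_sun = (M/M_sun)^3.5 = 9.9^3.5 = 3052.9745

3052.9745 L_sun


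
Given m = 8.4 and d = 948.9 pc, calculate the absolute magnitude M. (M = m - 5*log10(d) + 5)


M = m - 5*log10(d) + 5 = 8.4 - 5*log10(948.9) + 5 = -1.4861

-1.4861


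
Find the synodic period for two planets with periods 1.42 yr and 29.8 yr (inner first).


1/P_syn = |1/P1 - 1/P2| = |1/1.42 - 1/29.8| => P_syn = 1.4911

1.4911 years


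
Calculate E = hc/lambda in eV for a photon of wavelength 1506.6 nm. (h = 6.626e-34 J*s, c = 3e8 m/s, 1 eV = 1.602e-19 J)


E = hc/lambda = 6.626e-34 * 3e8 / 1.507e-06 = 1.319e-19 J = 0.8236 eV

0.8236 eV


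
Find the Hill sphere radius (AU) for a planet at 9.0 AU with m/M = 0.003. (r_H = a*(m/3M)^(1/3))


r_H = a * (m/3M)^(1/3) = 9.0 * (0.003/3)^(1/3) = 0.9

0.9 AU


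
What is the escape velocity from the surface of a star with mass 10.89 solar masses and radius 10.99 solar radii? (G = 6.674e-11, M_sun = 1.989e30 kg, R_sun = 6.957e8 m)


M = 10.89 * 1.989e30 kg = 2.166021e+31 kg; R = 10.99 * 6.957e8 m = 7.645743e+09 m. v_esc = sqrt(2GM/R) = sqrt(2 * 6.674e-11 * 2.166021e+31 / 7.645743e+09) = 614935.5242

614935.5242 m/s


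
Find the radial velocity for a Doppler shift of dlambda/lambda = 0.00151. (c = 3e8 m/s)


v = (dlambda/lambda) * c = 0.00151 * 3e8 = 453000.0

453000.0 m/s


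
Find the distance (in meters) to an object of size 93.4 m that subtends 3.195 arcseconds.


D = size / theta_rad, theta_rad = 3.195 * pi/(180*3600) = 1.549e-05, D = 6.030e+06

6.030e+06 m


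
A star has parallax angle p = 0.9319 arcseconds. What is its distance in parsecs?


d = 1/p = 1/0.9319 = 1.0731

1.0731 pc


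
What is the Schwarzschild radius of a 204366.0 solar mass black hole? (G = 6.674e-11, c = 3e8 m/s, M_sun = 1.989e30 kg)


M = 204366.0 * 1.989e30 kg = 4.06483974e+35 kg. rs = 2GM/c^2 = 2 * 6.674e-11 * 4.06483974e+35 / (3e8)^2 = 6.029e+08

6.029e+08 m


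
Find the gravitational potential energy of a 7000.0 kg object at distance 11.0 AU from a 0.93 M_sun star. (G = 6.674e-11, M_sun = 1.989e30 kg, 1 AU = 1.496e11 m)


M = 0.93 * 1.989e30 kg = 1.84977e+30 kg; r = 11.0 AU * 1.496e11 m/AU = 1.6456e+12 m. U = -GM*m/r = -(6.674e-11 * 1.84977e+30 * 7000.0) / 1.6456e+12 = -5.251e+11

-5.251e+11 J


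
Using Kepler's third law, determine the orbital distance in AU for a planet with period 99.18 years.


a = P^(2/3) = 99.18^(2/3) = 21.4264

21.4264 AU


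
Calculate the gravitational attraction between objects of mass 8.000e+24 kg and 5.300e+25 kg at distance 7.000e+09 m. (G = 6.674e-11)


F = G*m1*m2/r^2 = 6.674e-11 * 8.000e+24 * 5.300e+25 / (7.000e+09)^2 = 6.674e-11 * 4.240e+50 / 4.900e+19 = 5.775e+20

5.775e+20 N


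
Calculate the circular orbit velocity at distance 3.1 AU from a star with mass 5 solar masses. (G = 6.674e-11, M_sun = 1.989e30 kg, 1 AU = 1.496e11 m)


v = sqrt(GM/r) = sqrt(6.674e-11 * 9.945e+30 / 4.638e+11) = 37831.0897

37831.0897 m/s


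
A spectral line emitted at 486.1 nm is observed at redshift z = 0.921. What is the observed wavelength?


lam_obs = lam_emit * (1 + z) = 486.1 * (1 + 0.921) = 933.7981

933.7981 nm


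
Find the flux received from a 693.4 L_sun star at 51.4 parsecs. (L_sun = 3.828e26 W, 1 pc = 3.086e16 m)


F = L / (4*pi*d^2) = 2.654e+29 / (4*pi*(1.586e+18)^2) = 8.395e-09

8.395e-09 W/m^2


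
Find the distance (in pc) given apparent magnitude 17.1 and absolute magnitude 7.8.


d = 10^((m - M + 5)/5) = 10^((17.1 - 7.8 + 5)/5) = 724.436

724.436 pc


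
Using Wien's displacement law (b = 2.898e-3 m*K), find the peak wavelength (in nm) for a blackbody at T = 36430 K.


lam_max = b / T = 2.898e-3 / 36430 = 7.955e-08 m = 79.5498 nm

79.5498 nm


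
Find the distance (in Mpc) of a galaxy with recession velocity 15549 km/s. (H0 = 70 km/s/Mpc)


d = v / H0 = 15549 / 70 = 222.1286

222.1286 Mpc


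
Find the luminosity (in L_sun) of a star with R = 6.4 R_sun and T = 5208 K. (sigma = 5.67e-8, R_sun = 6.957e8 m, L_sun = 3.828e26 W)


R = 6.4 * 6.957e8 m = 4.45248e+09 m. L = 4*pi*R^2*sigma*T^4 = 4*pi*(4.45248e+09)^2 * 5.67e-8 * 5208^4 = 1.039156073e+28 W. L/L_sun = 1.039156073e+28 / 3.828e26 = 27.1462

27.1462 L_sun


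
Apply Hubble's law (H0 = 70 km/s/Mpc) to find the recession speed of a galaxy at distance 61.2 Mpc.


v = H0 * d = 70 * 61.2 = 4284.0

4284.0 km/s


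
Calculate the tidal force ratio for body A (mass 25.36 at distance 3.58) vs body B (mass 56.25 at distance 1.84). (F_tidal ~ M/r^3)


Ratio = (M1/r1^3) / (M2/r2^3) = (25.36/3.58^3) / (56.25/1.84^3) = 0.0612

0.0612


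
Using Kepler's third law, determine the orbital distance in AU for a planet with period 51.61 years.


a = P^(2/3) = 51.61^(2/3) = 13.8619

13.8619 AU


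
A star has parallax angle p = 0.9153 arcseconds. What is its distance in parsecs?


d = 1/p = 1/0.9153 = 1.0925

1.0925 pc


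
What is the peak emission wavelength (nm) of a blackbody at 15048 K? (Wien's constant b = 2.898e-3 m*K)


lam_max = b / T = 2.898e-3 / 15048 = 1.926e-07 m = 192.5837 nm

192.5837 nm


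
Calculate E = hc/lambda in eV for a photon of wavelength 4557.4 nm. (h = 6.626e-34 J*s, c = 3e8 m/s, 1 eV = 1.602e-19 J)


E = hc/lambda = 6.626e-34 * 3e8 / 4.557e-06 = 4.362e-20 J = 0.2723 eV

0.2723 eV


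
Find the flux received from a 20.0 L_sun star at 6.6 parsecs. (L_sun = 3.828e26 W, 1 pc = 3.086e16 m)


F = L / (4*pi*d^2) = 7.656e+27 / (4*pi*(2.037e+17)^2) = 1.469e-08

1.469e-08 W/m^2


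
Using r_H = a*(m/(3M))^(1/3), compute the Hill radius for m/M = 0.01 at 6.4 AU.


r_H = a * (m/3M)^(1/3) = 6.4 * (0.01/3)^(1/3) = 0.956

0.956 AU


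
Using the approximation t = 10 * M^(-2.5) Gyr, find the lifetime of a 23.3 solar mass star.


t = 10 * M^(-2.5) = 10 * 23.3^(-2.5) = 0.0038

0.0038 Gyr


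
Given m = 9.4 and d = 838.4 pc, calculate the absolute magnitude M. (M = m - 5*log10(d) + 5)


M = m - 5*log10(d) + 5 = 9.4 - 5*log10(838.4) + 5 = -0.2173

-0.2173


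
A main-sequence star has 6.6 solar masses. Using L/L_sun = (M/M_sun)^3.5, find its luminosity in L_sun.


L/L_sun = (M/M_sun)^3.5 = 6.6^3.5 = 738.5906

738.5906 L_sun


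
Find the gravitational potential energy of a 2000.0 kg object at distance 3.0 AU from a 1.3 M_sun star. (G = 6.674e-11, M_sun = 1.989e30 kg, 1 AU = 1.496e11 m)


M = 1.3 * 1.989e30 kg = 2.5857e+30 kg; r = 3.0 AU * 1.496e11 m/AU = 4.488e+11 m. U = -GM*m/r = -(6.674e-11 * 2.5857e+30 * 2000.0) / 4.488e+11 = -7.690e+11

-7.690e+11 J


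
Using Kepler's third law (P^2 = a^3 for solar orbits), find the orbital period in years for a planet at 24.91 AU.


P = a^(3/2) = 24.91^1.5 = 124.3256

124.3256 years


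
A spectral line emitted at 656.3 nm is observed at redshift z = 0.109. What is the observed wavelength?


lam_obs = lam_emit * (1 + z) = 656.3 * (1 + 0.109) = 727.8367

727.8367 nm


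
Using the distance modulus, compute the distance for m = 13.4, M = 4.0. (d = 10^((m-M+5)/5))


d = 10^((m - M + 5)/5) = 10^((13.4 - 4.0 + 5)/5) = 758.5776

758.5776 pc


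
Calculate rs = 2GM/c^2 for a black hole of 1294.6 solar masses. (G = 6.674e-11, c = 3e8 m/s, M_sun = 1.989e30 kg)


M = 1294.6 * 1.989e30 kg = 2.5749594e+33 kg. rs = 2GM/c^2 = 2 * 6.674e-11 * 2.5749594e+33 / (3e8)^2 = 3.819e+06

3.819e+06 m


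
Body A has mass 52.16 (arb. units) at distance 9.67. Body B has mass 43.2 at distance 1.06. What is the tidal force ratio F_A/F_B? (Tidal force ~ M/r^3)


Ratio = (M1/r1^3) / (M2/r2^3) = (52.16/9.67^3) / (43.2/1.06^3) = 0.0016

0.0016


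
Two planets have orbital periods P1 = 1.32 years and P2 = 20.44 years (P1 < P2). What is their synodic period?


1/P_syn = |1/P1 - 1/P2| = |1/1.32 - 1/20.44| => P_syn = 1.4111

1.4111 years


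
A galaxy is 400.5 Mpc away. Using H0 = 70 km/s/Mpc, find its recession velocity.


v = H0 * d = 70 * 400.5 = 28035.0

28035.0 km/s


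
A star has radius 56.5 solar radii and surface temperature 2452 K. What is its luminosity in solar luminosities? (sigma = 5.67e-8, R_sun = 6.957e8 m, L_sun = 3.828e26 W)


R = 56.5 * 6.957e8 m = 3.930705e+10 m. L = 4*pi*R^2*sigma*T^4 = 4*pi*(3.930705e+10)^2 * 5.67e-8 * 2452^4 = 3.979382527e+28 W. L/L_sun = 3.979382527e+28 / 3.828e26 = 103.9546

103.9546 L_sun


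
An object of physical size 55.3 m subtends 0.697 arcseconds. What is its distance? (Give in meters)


D = size / theta_rad, theta_rad = 0.697 * pi/(180*3600) = 3.379e-06, D = 1.637e+07

1.637e+07 m


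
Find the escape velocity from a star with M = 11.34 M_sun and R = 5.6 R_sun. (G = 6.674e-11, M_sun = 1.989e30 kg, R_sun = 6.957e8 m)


M = 11.34 * 1.989e30 kg = 2.255526e+31 kg; R = 5.6 * 6.957e8 m = 3.89592e+09 m. v_esc = sqrt(2GM/R) = sqrt(2 * 6.674e-11 * 2.255526e+31 / 3.89592e+09) = 879077.1725

879077.1725 m/s


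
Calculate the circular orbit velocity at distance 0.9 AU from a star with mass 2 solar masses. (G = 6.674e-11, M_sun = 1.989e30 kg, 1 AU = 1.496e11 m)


v = sqrt(GM/r) = sqrt(6.674e-11 * 3.978e+30 / 1.346e+11) = 44405.6712

44405.6712 m/s


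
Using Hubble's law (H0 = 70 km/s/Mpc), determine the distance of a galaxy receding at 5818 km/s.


d = v / H0 = 5818 / 70 = 83.1143

83.1143 Mpc


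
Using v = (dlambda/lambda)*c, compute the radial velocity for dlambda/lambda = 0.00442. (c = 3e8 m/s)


v = (dlambda/lambda) * c = 0.00442 * 3e8 = 1.326e+06

1.326e+06 m/s


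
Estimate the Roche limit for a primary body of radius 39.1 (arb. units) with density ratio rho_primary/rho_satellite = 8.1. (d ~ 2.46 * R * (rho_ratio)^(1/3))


d_Roche = 2.46 * 39.1 * 8.1^(1/3) = 193.1702

193.1702


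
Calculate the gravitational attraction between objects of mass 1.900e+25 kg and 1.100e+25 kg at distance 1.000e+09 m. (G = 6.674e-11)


F = G*m1*m2/r^2 = 6.674e-11 * 1.900e+25 * 1.100e+25 / (1.000e+09)^2 = 6.674e-11 * 2.090e+50 / 1.000e+18 = 1.395e+22

1.395e+22 N


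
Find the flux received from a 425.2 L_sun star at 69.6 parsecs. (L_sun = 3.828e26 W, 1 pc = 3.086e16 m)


F = L / (4*pi*d^2) = 1.628e+29 / (4*pi*(2.148e+18)^2) = 2.808e-09

2.808e-09 W/m^2


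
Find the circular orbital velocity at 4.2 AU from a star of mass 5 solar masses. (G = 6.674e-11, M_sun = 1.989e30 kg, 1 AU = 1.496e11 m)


v = sqrt(GM/r) = sqrt(6.674e-11 * 9.945e+30 / 6.283e+11) = 32501.6233

32501.6233 m/s


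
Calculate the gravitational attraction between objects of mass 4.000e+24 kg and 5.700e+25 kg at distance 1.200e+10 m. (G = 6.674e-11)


F = G*m1*m2/r^2 = 6.674e-11 * 4.000e+24 * 5.700e+25 / (1.200e+10)^2 = 6.674e-11 * 2.280e+50 / 1.440e+20 = 1.057e+20

1.057e+20 N


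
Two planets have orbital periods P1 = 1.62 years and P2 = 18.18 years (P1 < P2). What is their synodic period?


1/P_syn = |1/P1 - 1/P2| = |1/1.62 - 1/18.18| => P_syn = 1.7785

1.7785 years


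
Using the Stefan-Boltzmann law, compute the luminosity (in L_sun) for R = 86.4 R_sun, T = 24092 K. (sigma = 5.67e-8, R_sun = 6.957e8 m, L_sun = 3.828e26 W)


R = 86.4 * 6.957e8 m = 6.010848e+10 m. L = 4*pi*R^2*sigma*T^4 = 4*pi*(6.010848e+10)^2 * 5.67e-8 * 24092^4 = 8.672730129e+32 W. L/L_sun = 8.672730129e+32 / 3.828e26 = 2.266e+06

2.266e+06 L_sun


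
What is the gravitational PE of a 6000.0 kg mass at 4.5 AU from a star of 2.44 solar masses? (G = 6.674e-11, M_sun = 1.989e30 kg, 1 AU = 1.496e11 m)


M = 2.44 * 1.989e30 kg = 4.85316e+30 kg; r = 4.5 AU * 1.496e11 m/AU = 6.732e+11 m. U = -GM*m/r = -(6.674e-11 * 4.85316e+30 * 6000.0) / 6.732e+11 = -2.887e+12

-2.887e+12 J


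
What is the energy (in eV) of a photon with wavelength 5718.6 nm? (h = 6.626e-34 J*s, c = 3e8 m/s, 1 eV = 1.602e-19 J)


E = hc/lambda = 6.626e-34 * 3e8 / 5.719e-06 = 3.476e-20 J = 0.217 eV

0.217 eV


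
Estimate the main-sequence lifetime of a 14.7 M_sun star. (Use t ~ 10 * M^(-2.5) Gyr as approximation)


t = 10 * M^(-2.5) = 10 * 14.7^(-2.5) = 0.0121

0.0121 Gyr


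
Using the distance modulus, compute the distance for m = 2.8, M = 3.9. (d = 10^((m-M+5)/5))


d = 10^((m - M + 5)/5) = 10^((2.8 - 3.9 + 5)/5) = 6.0256

6.0256 pc


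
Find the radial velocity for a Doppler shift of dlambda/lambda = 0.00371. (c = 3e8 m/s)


v = (dlambda/lambda) * c = 0.00371 * 3e8 = 1.113e+06

1.113e+06 m/s


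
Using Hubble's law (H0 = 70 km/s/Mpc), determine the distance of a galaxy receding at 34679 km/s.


d = v / H0 = 34679 / 70 = 495.4143

495.4143 Mpc


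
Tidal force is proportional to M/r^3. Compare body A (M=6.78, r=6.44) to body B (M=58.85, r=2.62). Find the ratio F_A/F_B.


Ratio = (M1/r1^3) / (M2/r2^3) = (6.78/6.44^3) / (58.85/2.62^3) = 0.0078

0.0078


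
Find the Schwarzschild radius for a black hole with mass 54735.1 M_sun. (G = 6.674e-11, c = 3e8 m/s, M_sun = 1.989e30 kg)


M = 54735.1 * 1.989e30 kg = 1.088681139e+35 kg. rs = 2GM/c^2 = 2 * 6.674e-11 * 1.088681139e+35 / (3e8)^2 = 1.615e+08

1.615e+08 m


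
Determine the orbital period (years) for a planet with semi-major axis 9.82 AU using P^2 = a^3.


P = a^(3/2) = 9.82^1.5 = 30.7728

30.7728 years


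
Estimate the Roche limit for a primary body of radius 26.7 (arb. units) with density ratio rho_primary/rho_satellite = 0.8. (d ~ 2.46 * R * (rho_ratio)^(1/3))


d_Roche = 2.46 * 26.7 * 0.8^(1/3) = 60.9738

60.9738


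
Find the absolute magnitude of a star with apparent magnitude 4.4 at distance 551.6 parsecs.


M = m - 5*log10(d) + 5 = 4.4 - 5*log10(551.6) + 5 = -4.3081

-4.3081


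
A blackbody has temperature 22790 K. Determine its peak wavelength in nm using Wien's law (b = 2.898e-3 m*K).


lam_max = b / T = 2.898e-3 / 22790 = 1.272e-07 m = 127.161 nm

127.161 nm


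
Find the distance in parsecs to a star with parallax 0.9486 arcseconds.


d = 1/p = 1/0.9486 = 1.0542

1.0542 pc


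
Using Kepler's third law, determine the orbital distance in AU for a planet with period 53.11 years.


a = P^(2/3) = 53.11^(2/3) = 14.1292

14.1292 AU


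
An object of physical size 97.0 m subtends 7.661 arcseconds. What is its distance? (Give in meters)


D = size / theta_rad, theta_rad = 7.661 * pi/(180*3600) = 3.714e-05, D = 2.612e+06

2.612e+06 m


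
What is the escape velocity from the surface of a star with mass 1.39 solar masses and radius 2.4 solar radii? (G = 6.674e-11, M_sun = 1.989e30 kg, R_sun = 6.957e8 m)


M = 1.39 * 1.989e30 kg = 2.76471e+30 kg; R = 2.4 * 6.957e8 m = 1.66968e+09 m. v_esc = sqrt(2GM/R) = sqrt(2 * 6.674e-11 * 2.76471e+30 / 1.66968e+09) = 470128.1628

470128.1628 m/s


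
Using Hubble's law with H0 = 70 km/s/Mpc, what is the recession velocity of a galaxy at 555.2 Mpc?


v = H0 * d = 70 * 555.2 = 38864.0

38864.0 km/s


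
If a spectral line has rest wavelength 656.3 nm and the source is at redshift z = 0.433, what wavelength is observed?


lam_obs = lam_emit * (1 + z) = 656.3 * (1 + 0.433) = 940.4779

940.4779 nm


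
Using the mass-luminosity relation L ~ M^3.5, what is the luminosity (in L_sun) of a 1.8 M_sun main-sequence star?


L/L_sun = (M/M_sun)^3.5 = 1.8^3.5 = 7.8244

7.8244 L_sun


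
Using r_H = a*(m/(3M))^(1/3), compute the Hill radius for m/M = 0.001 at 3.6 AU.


r_H = a * (m/3M)^(1/3) = 3.6 * (0.001/3)^(1/3) = 0.2496

0.2496 AU


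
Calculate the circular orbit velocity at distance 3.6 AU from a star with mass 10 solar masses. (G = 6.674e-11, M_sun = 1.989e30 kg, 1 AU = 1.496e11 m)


v = sqrt(GM/r) = sqrt(6.674e-11 * 1.989e+31 / 5.386e+11) = 49647.0497

49647.0497 m/s


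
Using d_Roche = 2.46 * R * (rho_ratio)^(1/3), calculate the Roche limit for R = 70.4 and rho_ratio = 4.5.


d_Roche = 2.46 * 70.4 * 4.5^(1/3) = 285.9205

285.9205


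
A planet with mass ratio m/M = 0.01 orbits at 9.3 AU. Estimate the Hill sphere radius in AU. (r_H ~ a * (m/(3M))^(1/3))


r_H = a * (m/3M)^(1/3) = 9.3 * (0.01/3)^(1/3) = 1.3892

1.3892 AU


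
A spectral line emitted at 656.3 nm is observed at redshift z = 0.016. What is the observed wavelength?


lam_obs = lam_emit * (1 + z) = 656.3 * (1 + 0.016) = 666.8008

666.8008 nm


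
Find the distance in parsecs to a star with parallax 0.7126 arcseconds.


d = 1/p = 1/0.7126 = 1.4033

1.4033 pc


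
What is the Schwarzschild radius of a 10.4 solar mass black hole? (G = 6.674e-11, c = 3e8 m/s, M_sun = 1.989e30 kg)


M = 10.4 * 1.989e30 kg = 2.06856e+31 kg. rs = 2GM/c^2 = 2 * 6.674e-11 * 2.06856e+31 / (3e8)^2 = 30679.0432

30679.0432 m


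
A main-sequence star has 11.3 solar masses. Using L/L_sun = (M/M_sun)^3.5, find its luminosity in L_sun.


L/L_sun = (M/M_sun)^3.5 = 11.3^3.5 = 4850.3665

4850.3665 L_sun


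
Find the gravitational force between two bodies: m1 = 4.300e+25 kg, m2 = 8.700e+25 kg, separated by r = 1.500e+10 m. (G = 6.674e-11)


F = G*m1*m2/r^2 = 6.674e-11 * 4.300e+25 * 8.700e+25 / (1.500e+10)^2 = 6.674e-11 * 3.741e+51 / 2.250e+20 = 1.110e+21

1.110e+21 N


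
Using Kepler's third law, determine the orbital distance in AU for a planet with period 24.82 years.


a = P^(2/3) = 24.82^(2/3) = 8.5088

8.5088 AU


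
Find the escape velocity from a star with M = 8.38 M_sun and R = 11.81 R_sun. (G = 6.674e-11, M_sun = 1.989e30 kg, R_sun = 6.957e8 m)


M = 8.38 * 1.989e30 kg = 1.666782e+31 kg; R = 11.81 * 6.957e8 m = 8.216217e+09 m. v_esc = sqrt(2GM/R) = sqrt(2 * 6.674e-11 * 1.666782e+31 / 8.216217e+09) = 520369.1594

520369.1594 m/s


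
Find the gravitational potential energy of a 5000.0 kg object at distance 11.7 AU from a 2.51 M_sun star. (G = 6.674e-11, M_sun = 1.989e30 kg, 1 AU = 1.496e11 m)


M = 2.51 * 1.989e30 kg = 4.99239e+30 kg; r = 11.7 AU * 1.496e11 m/AU = 1.75032e+12 m. U = -GM*m/r = -(6.674e-11 * 4.99239e+30 * 5000.0) / 1.75032e+12 = -9.518e+11

-9.518e+11 J


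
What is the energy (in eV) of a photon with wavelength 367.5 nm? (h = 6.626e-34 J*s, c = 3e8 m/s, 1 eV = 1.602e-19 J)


E = hc/lambda = 6.626e-34 * 3e8 / 3.675e-07 = 5.409e-19 J = 3.3764 eV

3.3764 eV


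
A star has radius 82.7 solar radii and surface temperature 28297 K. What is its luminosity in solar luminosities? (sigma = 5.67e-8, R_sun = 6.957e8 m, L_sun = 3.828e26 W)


R = 82.7 * 6.957e8 m = 5.753439e+10 m. L = 4*pi*R^2*sigma*T^4 = 4*pi*(5.753439e+10)^2 * 5.67e-8 * 28297^4 = 1.512201024e+33 W. L/L_sun = 1.512201024e+33 / 3.828e26 = 3.950e+06

3.950e+06 L_sun


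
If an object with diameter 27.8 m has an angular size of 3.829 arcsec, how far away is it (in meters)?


D = size / theta_rad, theta_rad = 3.829 * pi/(180*3600) = 1.856e-05, D = 1.498e+06

1.498e+06 m


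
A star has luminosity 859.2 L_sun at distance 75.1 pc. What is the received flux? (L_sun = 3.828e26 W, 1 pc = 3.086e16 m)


F = L / (4*pi*d^2) = 3.289e+29 / (4*pi*(2.318e+18)^2) = 4.873e-09

4.873e-09 W/m^2


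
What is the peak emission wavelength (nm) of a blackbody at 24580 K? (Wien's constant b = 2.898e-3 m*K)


lam_max = b / T = 2.898e-3 / 24580 = 1.179e-07 m = 117.9007 nm

117.9007 nm


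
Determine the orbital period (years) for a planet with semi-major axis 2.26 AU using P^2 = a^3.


P = a^(3/2) = 2.26^1.5 = 3.3975

3.3975 years


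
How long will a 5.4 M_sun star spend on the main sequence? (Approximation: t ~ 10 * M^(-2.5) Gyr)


t = 10 * M^(-2.5) = 10 * 5.4^(-2.5) = 0.1476

0.1476 Gyr


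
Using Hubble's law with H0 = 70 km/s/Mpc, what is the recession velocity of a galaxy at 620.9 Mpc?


v = H0 * d = 70 * 620.9 = 43463.0

43463.0 km/s


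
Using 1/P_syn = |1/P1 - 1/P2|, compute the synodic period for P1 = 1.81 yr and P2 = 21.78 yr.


1/P_syn = |1/P1 - 1/P2| = |1/1.81 - 1/21.78| => P_syn = 1.9741

1.9741 years


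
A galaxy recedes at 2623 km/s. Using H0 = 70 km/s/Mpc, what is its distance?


d = v / H0 = 2623 / 70 = 37.4714

37.4714 Mpc


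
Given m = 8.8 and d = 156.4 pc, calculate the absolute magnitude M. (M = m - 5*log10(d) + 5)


M = m - 5*log10(d) + 5 = 8.8 - 5*log10(156.4) + 5 = 2.8288

2.8288


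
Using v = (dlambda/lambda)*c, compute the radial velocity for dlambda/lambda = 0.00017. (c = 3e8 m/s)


v = (dlambda/lambda) * c = 0.00017 * 3e8 = 51000.0

51000.0 m/s


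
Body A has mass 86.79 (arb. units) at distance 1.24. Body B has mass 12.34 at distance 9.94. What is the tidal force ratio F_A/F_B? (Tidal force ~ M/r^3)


Ratio = (M1/r1^3) / (M2/r2^3) = (86.79/1.24^3) / (12.34/9.94^3) = 3622.8356

3622.8356


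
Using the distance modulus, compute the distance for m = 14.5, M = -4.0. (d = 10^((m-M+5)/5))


d = 10^((m - M + 5)/5) = 10^((14.5 - -4.0 + 5)/5) = 50118.7234

50118.7234 pc


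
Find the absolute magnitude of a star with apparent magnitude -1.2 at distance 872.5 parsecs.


M = m - 5*log10(d) + 5 = -1.2 - 5*log10(872.5) + 5 = -10.9038

-10.9038


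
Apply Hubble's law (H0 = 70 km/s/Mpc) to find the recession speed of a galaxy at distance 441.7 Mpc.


v = H0 * d = 70 * 441.7 = 30919.0

30919.0 km/s


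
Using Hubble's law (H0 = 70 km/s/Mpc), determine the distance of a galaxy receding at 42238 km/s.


d = v / H0 = 42238 / 70 = 603.4

603.4 Mpc


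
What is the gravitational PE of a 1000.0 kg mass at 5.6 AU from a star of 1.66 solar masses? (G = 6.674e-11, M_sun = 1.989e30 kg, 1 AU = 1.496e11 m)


M = 1.66 * 1.989e30 kg = 3.30174e+30 kg; r = 5.6 AU * 1.496e11 m/AU = 8.3776e+11 m. U = -GM*m/r = -(6.674e-11 * 3.30174e+30 * 1000.0) / 8.3776e+11 = -2.630e+11

-2.630e+11 J


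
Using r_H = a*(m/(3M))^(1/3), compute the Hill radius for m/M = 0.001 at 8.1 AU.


r_H = a * (m/3M)^(1/3) = 8.1 * (0.001/3)^(1/3) = 0.5616

0.5616 AU


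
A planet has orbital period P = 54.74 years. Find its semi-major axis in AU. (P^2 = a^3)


a = P^(2/3) = 54.74^(2/3) = 14.4168

14.4168 AU


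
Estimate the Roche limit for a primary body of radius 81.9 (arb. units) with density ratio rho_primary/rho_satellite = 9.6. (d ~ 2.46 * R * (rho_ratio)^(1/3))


d_Roche = 2.46 * 81.9 * 9.6^(1/3) = 428.1961

428.1961


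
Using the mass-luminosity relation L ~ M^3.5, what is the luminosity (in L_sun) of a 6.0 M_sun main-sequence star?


L/L_sun = (M/M_sun)^3.5 = 6.0^3.5 = 529.0898

529.0898 L_sun


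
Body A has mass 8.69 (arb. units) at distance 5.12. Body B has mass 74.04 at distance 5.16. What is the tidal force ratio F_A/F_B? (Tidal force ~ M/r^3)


Ratio = (M1/r1^3) / (M2/r2^3) = (8.69/5.12^3) / (74.04/5.16^3) = 0.1201

0.1201


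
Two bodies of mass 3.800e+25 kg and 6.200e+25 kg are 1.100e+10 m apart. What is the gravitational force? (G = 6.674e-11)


F = G*m1*m2/r^2 = 6.674e-11 * 3.800e+25 * 6.200e+25 / (1.100e+10)^2 = 6.674e-11 * 2.356e+51 / 1.210e+20 = 1.299e+21

1.299e+21 N


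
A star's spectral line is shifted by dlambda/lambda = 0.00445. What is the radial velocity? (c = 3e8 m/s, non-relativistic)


v = (dlambda/lambda) * c = 0.00445 * 3e8 = 1.335e+06

1.335e+06 m/s


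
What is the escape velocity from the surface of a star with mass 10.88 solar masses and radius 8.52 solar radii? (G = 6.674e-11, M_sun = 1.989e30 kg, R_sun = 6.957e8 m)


M = 10.88 * 1.989e30 kg = 2.164032e+31 kg; R = 8.52 * 6.957e8 m = 5.927364e+09 m. v_esc = sqrt(2GM/R) = sqrt(2 * 6.674e-11 * 2.164032e+31 / 5.927364e+09) = 698086.3388

698086.3388 m/s


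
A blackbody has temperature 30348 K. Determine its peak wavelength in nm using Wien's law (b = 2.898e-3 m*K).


lam_max = b / T = 2.898e-3 / 30348 = 9.549e-08 m = 95.4923 nm

95.4923 nm


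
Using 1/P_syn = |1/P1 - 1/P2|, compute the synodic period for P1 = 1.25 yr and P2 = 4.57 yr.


1/P_syn = |1/P1 - 1/P2| = |1/1.25 - 1/4.57| => P_syn = 1.7206

1.7206 years


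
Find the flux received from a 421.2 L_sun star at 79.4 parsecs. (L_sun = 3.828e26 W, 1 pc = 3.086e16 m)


F = L / (4*pi*d^2) = 1.612e+29 / (4*pi*(2.450e+18)^2) = 2.137e-09

2.137e-09 W/m^2


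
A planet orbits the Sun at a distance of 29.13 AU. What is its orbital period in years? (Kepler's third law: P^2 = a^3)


P = a^(3/2) = 29.13^1.5 = 157.2211

157.2211 years


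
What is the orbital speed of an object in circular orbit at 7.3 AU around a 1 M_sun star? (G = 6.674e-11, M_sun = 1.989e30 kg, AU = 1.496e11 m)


v = sqrt(GM/r) = sqrt(6.674e-11 * 1.989e+30 / 1.092e+12) = 11025.1185

11025.1185 m/s


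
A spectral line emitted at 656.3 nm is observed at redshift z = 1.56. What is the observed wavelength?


lam_obs = lam_emit * (1 + z) = 656.3 * (1 + 1.56) = 1680.128

1680.128 nm


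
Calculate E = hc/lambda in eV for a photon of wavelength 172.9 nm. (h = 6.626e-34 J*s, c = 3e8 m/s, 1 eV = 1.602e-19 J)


E = hc/lambda = 6.626e-34 * 3e8 / 1.729e-07 = 1.150e-18 J = 7.1765 eV

7.1765 eV


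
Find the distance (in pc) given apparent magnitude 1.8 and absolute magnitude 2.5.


d = 10^((m - M + 5)/5) = 10^((1.8 - 2.5 + 5)/5) = 7.2444

7.2444 pc


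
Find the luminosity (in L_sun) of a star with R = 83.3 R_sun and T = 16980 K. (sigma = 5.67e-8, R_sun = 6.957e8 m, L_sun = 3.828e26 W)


R = 83.3 * 6.957e8 m = 5.795181e+10 m. L = 4*pi*R^2*sigma*T^4 = 4*pi*(5.795181e+10)^2 * 5.67e-8 * 16980^4 = 1.989196453e+32 W. L/L_sun = 1.989196453e+32 / 3.828e26 = 519643.7964

519643.7964 L_sun


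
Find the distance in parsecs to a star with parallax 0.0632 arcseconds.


d = 1/p = 1/0.0632 = 15.8228

15.8228 pc


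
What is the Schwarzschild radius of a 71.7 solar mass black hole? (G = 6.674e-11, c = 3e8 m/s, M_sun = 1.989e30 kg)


M = 71.7 * 1.989e30 kg = 1.426113e+32 kg. rs = 2GM/c^2 = 2 * 6.674e-11 * 1.426113e+32 / (3e8)^2 = 211508.4036

211508.4036 m


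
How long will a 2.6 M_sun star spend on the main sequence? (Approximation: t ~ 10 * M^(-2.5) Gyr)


t = 10 * M^(-2.5) = 10 * 2.6^(-2.5) = 0.9174

0.9174 Gyr


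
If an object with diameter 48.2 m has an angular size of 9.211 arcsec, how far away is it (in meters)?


D = size / theta_rad, theta_rad = 9.211 * pi/(180*3600) = 4.466e-05, D = 1.079e+06

1.079e+06 m


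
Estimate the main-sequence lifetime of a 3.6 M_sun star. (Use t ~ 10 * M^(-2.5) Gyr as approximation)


t = 10 * M^(-2.5) = 10 * 3.6^(-2.5) = 0.4067

0.4067 Gyr


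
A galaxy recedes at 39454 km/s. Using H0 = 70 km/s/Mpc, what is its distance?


d = v / H0 = 39454 / 70 = 563.6286

563.6286 Mpc


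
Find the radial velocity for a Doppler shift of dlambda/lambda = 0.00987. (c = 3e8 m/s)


v = (dlambda/lambda) * c = 0.00987 * 3e8 = 2.961e+06

2.961e+06 m/s


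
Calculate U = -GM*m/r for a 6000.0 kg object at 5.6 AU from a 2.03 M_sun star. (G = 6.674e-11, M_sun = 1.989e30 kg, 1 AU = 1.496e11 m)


M = 2.03 * 1.989e30 kg = 4.03767e+30 kg; r = 5.6 AU * 1.496e11 m/AU = 8.3776e+11 m. U = -GM*m/r = -(6.674e-11 * 4.03767e+30 * 6000.0) / 8.3776e+11 = -1.930e+12

-1.930e+12 J
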